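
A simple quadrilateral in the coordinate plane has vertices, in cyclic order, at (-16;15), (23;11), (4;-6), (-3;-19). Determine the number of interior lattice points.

The shoelace formula gives twice the area as |[(-16)·11 − 23·15] + [23·(-6) − 4·11] + [4·(-19) − (-3)·(-6)] + [(-3)·15 − (-16)·(-19)]| = 1146, so the area is 573.
The number of boundary lattice points is Σ gcd(|Δx|,|Δy|) = gcd(39,4) + gcd(19,17) + gcd(7,13) + gcd(13,34) = 1+1+1+1 = 4.
Pick's theorem gives I = A − B/2 + 1 = 573 − 4/2 + 1 = 572.

572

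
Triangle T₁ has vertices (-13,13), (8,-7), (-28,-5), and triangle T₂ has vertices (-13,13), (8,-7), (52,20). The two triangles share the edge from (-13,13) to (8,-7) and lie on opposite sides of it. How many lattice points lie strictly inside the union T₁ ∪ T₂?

1060

The union is the simple quadrilateral with vertices (-13,13), (-28,-5), (8,-7), (52,20) in order.
By the shoelace formula, twice the signed area is |[(-13)·(-5) − (-28)·13] + [(-28)·(-7) − 8·(-5)] + [8·20 − 52·(-7)] + [52·13 − (-13)·20]| = 2125, so the area is 2125/2.
Along each edge there are gcd(|Δx|,|Δy|)+1 lattice points, so counting each shared vertex once the boundary has gcd(15,18) + gcd(36,2) + gcd(44,27) + gcd(65,7) = 3+2+1+1 = 7.
By Pick's theorem I = A − B/2 + 1 = 2125/2 − 7/2 + 1 = 1060.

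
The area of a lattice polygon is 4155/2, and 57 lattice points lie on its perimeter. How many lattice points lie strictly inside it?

2050

From Pick's theorem, I = A − B/2 + 1 = 4155/2 − 57/2 + 1 = 2050.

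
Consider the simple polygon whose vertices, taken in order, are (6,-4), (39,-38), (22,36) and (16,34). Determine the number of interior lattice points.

The shoelace formula gives twice the area as |(6·(-38) − 39·(-4)) + (39·36 − 22·(-38)) + (22·34 − 16·36) + (16·(-4) − 6·34)| = 2072, so the area is 1036.
Along each edge there are gcd(|Δx|,|Δy|)+1 lattice points, so counting each shared vertex once the boundary has gcd(33,34) + gcd(17,74) + gcd(6,2) + gcd(10,38) = 1+1+2+2 = 6.
Pick's theorem gives I = A − B/2 + 1 = 1036 − 6/2 + 1 = 1034.

1034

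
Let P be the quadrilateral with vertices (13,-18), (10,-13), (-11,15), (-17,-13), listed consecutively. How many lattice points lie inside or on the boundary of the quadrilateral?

By the shoelace formula, twice the signed area is |[13·(-13) − 10·(-18)] + [10·15 − (-11)·(-13)] + [(-11)·(-13) − (-17)·15] + [(-17)·(-18) − 13·(-13)]| = 891, so the area is 891/2.
Along each edge there are gcd(|Δx|,|Δy|)+1 lattice points, so counting each shared vertex once the boundary has gcd(3,5) + gcd(21,28) + gcd(6,28) + gcd(30,5) = 1+7+2+5 = 15.
Pick's theorem gives I = A − B/2 + 1 = 891/2 − 15/2 + 1 = 439, so the closed region contains I + B = 439 + 15 = 454 lattice points.

454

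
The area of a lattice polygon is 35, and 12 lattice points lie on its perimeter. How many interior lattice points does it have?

30

From Pick's theorem, I = A − B/2 + 1 = 35 − 12/2 + 1 = 30.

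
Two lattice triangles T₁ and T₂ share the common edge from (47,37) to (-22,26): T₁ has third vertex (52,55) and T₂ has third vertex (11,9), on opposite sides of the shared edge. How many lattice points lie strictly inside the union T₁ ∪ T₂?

The union is the simple quadrilateral with vertices (47,37), (52,55), (-22,26), (11,9) in order.
By the shoelace formula, twice the signed area is |[47·55 − 52·37] + [52·26 − (-22)·55] + [(-22)·9 − 11·26] + [11·37 − 47·9]| = 2723, so the area is 1361.5.
Along each edge there are gcd(|Δx|,|Δy|)+1 lattice points, so counting each shared vertex once the boundary has gcd(5,18) + gcd(74,29) + gcd(33,17) + gcd(36,28) = 1+1+1+4 = 7.
By Pick's theorem I = A − B/2 + 1 = 1361.5 − 7/2 + 1 = 1359.

1359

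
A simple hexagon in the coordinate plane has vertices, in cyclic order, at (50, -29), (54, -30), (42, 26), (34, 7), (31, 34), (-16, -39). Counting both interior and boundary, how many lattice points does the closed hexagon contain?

By the shoelace formula, twice the signed area is |[50·(-30) − 54·(-29)] + [54·26 − 42·(-30)] + [42·7 − 34·26] + [34·34 − 31·7] + [31·(-39) − (-16)·34] + [(-16)·(-29) − 50·(-39)]| = 4828, so the area is 2414.
The number of boundary lattice points is Σ gcd(|Δx|,|Δy|) = gcd(4,1) + gcd(12,56) + gcd(8,19) + gcd(3,27) + gcd(47,73) + gcd(66,10) = 1+4+1+3+1+2 = 12.
Pick's theorem gives I = A − B/2 + 1 = 2414 − 12/2 + 1 = 2409, so the closed region contains I + B = 2409 + 12 = 2421 lattice points.

2421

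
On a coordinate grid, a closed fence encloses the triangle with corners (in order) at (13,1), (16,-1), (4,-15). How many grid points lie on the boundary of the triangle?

The number of boundary lattice points is Σ gcd(|Δx|,|Δy|) = gcd(3,2) + gcd(12,14) + gcd(9,16) = 1+2+1 = 4.

4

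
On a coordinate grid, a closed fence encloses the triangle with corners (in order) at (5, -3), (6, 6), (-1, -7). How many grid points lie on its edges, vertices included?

4

Summing gcd(|Δx|,|Δy|) over the edges gives the boundary count: gcd(1,9) + gcd(7,13) + gcd(6,4) = 1+1+2 = 4.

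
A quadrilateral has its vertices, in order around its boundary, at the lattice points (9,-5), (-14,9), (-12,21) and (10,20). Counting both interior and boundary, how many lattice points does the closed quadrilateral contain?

By the shoelace formula, twice the signed area is |(9·9 − (-14)·(-5)) + ((-14)·21 − (-12)·9) + ((-12)·20 − 10·21) + (10·(-5) − 9·20)| = 855, so the area is 855/2.
The number of boundary lattice points is Σ gcd(|Δx|,|Δy|) = gcd(23,14) + gcd(2,12) + gcd(22,1) + gcd(1,25) = 1+2+1+1 = 5.
Pick's theorem gives I = A − B/2 + 1 = 855/2 − 5/2 + 1 = 426, so the closed region contains I + B = 426 + 5 = 431 lattice points.

431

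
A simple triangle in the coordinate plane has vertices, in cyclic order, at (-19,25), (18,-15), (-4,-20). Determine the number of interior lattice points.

525

The shoelace formula gives twice the area as |((-19)·(-15) − 18·25) + (18·(-20) − (-4)·(-15)) + ((-4)·25 − (-19)·(-20))| = 1065, so the area is 532.5.
The number of boundary lattice points is Σ gcd(|Δx|,|Δy|) = gcd(37,40) + gcd(22,5) + gcd(15,45) = 1+1+15 = 17.
By Pick's theorem A = I + B/2 − 1, so I = 532.5 − 17/2 + 1 = 525.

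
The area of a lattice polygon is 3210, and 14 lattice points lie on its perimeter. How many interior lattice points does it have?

From Pick's theorem, I = A − B/2 + 1 = 3210 − 14/2 + 1 = 3204.

3204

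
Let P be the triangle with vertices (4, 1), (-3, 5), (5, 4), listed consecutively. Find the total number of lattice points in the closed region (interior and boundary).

Using the shoelace formula, 2A = |(4·5 − (-3)·1) + ((-3)·4 − 5·5) + (5·1 − 4·4)| = 25, so the area is 25/2.
Summing gcd(|Δx|,|Δy|) over the edges gives the boundary count: gcd(7,4) + gcd(8,1) + gcd(1,3) = 1+1+1 = 3.
Pick's theorem gives I = A − B/2 + 1 = 25/2 − 3/2 + 1 = 12, so the closed region contains I + B = 12 + 3 = 15 lattice points.

15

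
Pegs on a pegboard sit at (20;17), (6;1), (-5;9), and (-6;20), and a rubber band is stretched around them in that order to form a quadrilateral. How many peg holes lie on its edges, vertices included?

5

The number of boundary lattice points is Σ gcd(|Δx|,|Δy|) = gcd(14,16) + gcd(11,8) + gcd(1,11) + gcd(26,3) = 2+1+1+1 = 5.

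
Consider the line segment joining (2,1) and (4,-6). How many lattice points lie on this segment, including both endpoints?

The number of lattice points on a segment between lattice points is gcd(|Δx|,|Δy|) + 1 = gcd(2,7) + 1 = 1 + 1 = 2.

2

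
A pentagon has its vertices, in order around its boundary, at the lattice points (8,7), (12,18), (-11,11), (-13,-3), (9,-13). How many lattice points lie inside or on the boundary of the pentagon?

By the shoelace formula, twice the signed area is |(8·18 − 12·7) + (12·11 − (-11)·18) + ((-11)·(-3) − (-13)·11) + ((-13)·(-13) − 9·(-3)) + (9·7 − 8·(-13))| = 929, so the area is 464.5.
Summing gcd(|Δx|,|Δy|) over the edges gives the boundary count: gcd(4,11) + gcd(23,7) + gcd(2,14) + gcd(22,10) + gcd(1,20) = 1+1+2+2+1 = 7.
Pick's theorem gives I = A − B/2 + 1 = 464.5 − 7/2 + 1 = 462, so the closed region contains I + B = 462 + 7 = 469 lattice points.

469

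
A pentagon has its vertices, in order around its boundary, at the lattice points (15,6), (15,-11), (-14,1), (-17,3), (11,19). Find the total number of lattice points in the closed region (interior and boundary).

Using the shoelace formula, 2A = |[15·(-11) − 15·6] + [15·1 − (-14)·(-11)] + [(-14)·3 − (-17)·1] + [(-17)·19 − 11·3] + [11·6 − 15·19]| = 994, so the area is 497.
The number of boundary lattice points is Σ gcd(|Δx|,|Δy|) = gcd(0,17) + gcd(29,12) + gcd(3,2) + gcd(28,16) + gcd(4,13) = 17+1+1+4+1 = 24.
Pick's theorem gives I = A − B/2 + 1 = 497 − 24/2 + 1 = 486, so the closed region contains I + B = 486 + 24 = 510 lattice points.

510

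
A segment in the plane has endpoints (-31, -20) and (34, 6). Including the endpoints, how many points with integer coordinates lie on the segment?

The number of lattice points on a segment between lattice points is gcd(|Δx|,|Δy|) + 1 = gcd(65,26) + 1 = 13 + 1 = 14.

14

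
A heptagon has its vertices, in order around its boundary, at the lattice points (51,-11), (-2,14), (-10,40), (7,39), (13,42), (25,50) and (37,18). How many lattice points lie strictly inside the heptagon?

Using the shoelace formula, 2A = |[51·14 − (-2)·(-11)] + [(-2)·40 − (-10)·14] + [(-10)·39 − 7·40] + [7·42 − 13·39] + [13·50 − 25·42] + [25·18 − 37·50] + [37·(-11) − 51·18]| = 3256, so the area is 1628.
The number of boundary lattice points is Σ gcd(|Δx|,|Δy|) = gcd(53,25) + gcd(8,26) + gcd(17,1) + gcd(6,3) + gcd(12,8) + gcd(12,32) + gcd(14,29) = 1+2+1+3+4+4+1 = 16.
Pick's theorem gives I = A − B/2 + 1 = 1628 − 16/2 + 1 = 1621.

1621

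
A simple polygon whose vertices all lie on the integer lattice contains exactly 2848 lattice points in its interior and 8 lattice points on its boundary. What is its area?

2851

Pick's theorem states A = I + B/2 − 1, so A = 2848 + 8/2 − 1 = 2851.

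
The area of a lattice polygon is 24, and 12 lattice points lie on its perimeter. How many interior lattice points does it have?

From Pick's theorem, I = A − B/2 + 1 = 24 − 12/2 + 1 = 19.

19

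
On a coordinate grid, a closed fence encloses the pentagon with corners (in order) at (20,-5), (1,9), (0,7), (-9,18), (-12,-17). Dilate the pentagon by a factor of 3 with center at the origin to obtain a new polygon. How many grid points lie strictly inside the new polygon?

Using the shoelace formula, 2A = |[20·9 − 1·(-5)] + [1·7 − 0·9] + [0·18 − (-9)·7] + [(-9)·(-17) − (-12)·18] + [(-12)·(-5) − 20·(-17)]| = 1024, so the area is 512.
Summing gcd(|Δx|,|Δy|) over the edges gives the boundary count: gcd(19,14) + gcd(1,2) + gcd(9,11) + gcd(3,35) + gcd(32,12) = 1+1+1+1+4 = 8.
Scaling by 3 multiplies the area by 3² = 9 (so the new area is 4608) and multiplies the boundary lattice-point count by 3, giving 24.
By Pick's theorem, the interior count of the dilated polygon is 4608 − 24/2 + 1 = 4597.

4597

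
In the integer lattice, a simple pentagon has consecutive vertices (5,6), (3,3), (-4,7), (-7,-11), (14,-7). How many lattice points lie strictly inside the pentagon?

By the shoelace formula, twice the signed area is |(5·3 − 3·6) + (3·7 − (-4)·3) + ((-4)·(-11) − (-7)·7) + ((-7)·(-7) − 14·(-11)) + (14·6 − 5·(-7))| = 445, so the area is 445/2.
Along each edge there are gcd(|Δx|,|Δy|)+1 lattice points, so counting each shared vertex once the boundary has gcd(2,3) + gcd(7,4) + gcd(3,18) + gcd(21,4) + gcd(9,13) = 1+1+3+1+1 = 7.
Pick's theorem gives I = A − B/2 + 1 = 445/2 − 7/2 + 1 = 220.

220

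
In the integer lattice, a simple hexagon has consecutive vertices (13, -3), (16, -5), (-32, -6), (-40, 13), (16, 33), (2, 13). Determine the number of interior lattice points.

Using the shoelace formula, 2A = |(13·(-5) − 16·(-3)) + (16·(-6) − (-32)·(-5)) + ((-32)·13 − (-40)·(-6)) + ((-40)·33 − 16·13) + (16·13 − 2·33) + (2·(-3) − 13·13)| = 2490, so the area is 1245.
Along each edge there are gcd(|Δx|,|Δy|)+1 lattice points, so counting each shared vertex once the boundary has gcd(3,2) + gcd(48,1) + gcd(8,19) + gcd(56,20) + gcd(14,20) + gcd(11,16) = 1+1+1+4+2+1 = 10.
Pick's theorem gives I = A − B/2 + 1 = 1245 − 10/2 + 1 = 1241.

1241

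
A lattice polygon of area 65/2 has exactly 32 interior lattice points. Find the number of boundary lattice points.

Pick's theorem gives A = I + B/2 − 1, so B = 2(A − I + 1) = 2(65/2 − 32 + 1) = 3.

3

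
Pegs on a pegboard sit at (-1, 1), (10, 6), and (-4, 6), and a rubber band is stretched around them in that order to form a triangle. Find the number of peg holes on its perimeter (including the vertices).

Summing gcd(|Δx|,|Δy|) over the edges gives the boundary count: gcd(11,5) + gcd(14,0) + gcd(3,5) = 1+14+1 = 16.

16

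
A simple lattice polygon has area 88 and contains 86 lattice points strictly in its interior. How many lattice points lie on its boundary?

6

Pick's theorem gives A = I + B/2 − 1, so B = 2(A − I + 1) = 2(88 − 86 + 1) = 6.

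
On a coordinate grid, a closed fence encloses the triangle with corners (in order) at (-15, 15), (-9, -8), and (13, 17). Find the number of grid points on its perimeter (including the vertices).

4

Along each edge there are gcd(|Δx|,|Δy|)+1 lattice points, so counting each shared vertex once the boundary has gcd(6,23) + gcd(22,25) + gcd(28,2) = 1+1+2 = 4.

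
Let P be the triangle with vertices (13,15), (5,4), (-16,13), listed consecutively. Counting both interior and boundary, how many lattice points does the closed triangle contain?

The shoelace formula gives twice the area as |[13·4 − 5·15] + [5·13 − (-16)·4] + [(-16)·15 − 13·13]| = 303, so the area is 151.5.
Summing gcd(|Δx|,|Δy|) over the edges gives the boundary count: gcd(8,11) + gcd(21,9) + gcd(29,2) = 1+3+1 = 5.
Pick's theorem gives I = A − B/2 + 1 = 151.5 − 5/2 + 1 = 150, so the closed region contains I + B = 150 + 5 = 155 lattice points.

155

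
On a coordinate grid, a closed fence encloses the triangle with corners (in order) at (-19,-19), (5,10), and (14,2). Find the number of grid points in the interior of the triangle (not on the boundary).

Using the shoelace formula, 2A = |((-19)·10 − 5·(-19)) + (5·2 − 14·10) + (14·(-19) − (-19)·2)| = 453, so the area is 226.5.
Along each edge there are gcd(|Δx|,|Δy|)+1 lattice points, so counting each shared vertex once the boundary has gcd(24,29) + gcd(9,8) + gcd(33,21) = 1+1+3 = 5.
By Pick's theorem A = I + B/2 − 1, so I = 226.5 − 5/2 + 1 = 225.

225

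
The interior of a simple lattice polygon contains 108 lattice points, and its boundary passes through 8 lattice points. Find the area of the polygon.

111

By Pick's theorem, A = I + B/2 − 1 = 108 + 8/2 − 1 = 111.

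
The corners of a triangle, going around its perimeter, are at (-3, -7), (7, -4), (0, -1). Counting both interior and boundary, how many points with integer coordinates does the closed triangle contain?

29

Using the shoelace formula, 2A = |((-3)·(-4) − 7·(-7)) + (7·(-1) − 0·(-4)) + (0·(-7) − (-3)·(-1))| = 51, so the area is 25.5.
Summing gcd(|Δx|,|Δy|) over the edges gives the boundary count: gcd(10,3) + gcd(7,3) + gcd(3,6) = 1+1+3 = 5.
Pick's theorem gives I = A − B/2 + 1 = 25.5 − 5/2 + 1 = 24, so the closed region contains I + B = 24 + 5 = 29 lattice points.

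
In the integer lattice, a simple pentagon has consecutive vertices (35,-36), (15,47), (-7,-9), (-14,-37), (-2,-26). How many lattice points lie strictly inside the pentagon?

1887

The shoelace formula gives twice the area as |[35·47 − 15·(-36)] + [15·(-9) − (-7)·47] + [(-7)·(-37) − (-14)·(-9)] + [(-14)·(-26) − (-2)·(-37)] + [(-2)·(-36) − 35·(-26)]| = 3784, so the area is 1892.
Summing gcd(|Δx|,|Δy|) over the edges gives the boundary count: gcd(20,83) + gcd(22,56) + gcd(7,28) + gcd(12,11) + gcd(37,10) = 1+2+7+1+1 = 12.
By Pick's theorem A = I + B/2 − 1, so I = 1892 − 12/2 + 1 = 1887.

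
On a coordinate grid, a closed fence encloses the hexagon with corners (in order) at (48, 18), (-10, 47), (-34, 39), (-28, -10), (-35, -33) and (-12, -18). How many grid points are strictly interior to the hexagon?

3241

Using the shoelace formula, 2A = |[48·47 − (-10)·18] + [(-10)·39 − (-34)·47] + [(-34)·(-10) − (-28)·39] + [(-28)·(-33) − (-35)·(-10)] + [(-35)·(-18) − (-12)·(-33)] + [(-12)·18 − 48·(-18)]| = 6532, so the area is 3266.
Along each edge there are gcd(|Δx|,|Δy|)+1 lattice points, so counting each shared vertex once the boundary has gcd(58,29) + gcd(24,8) + gcd(6,49) + gcd(7,23) + gcd(23,15) + gcd(60,36) = 29+8+1+1+1+12 = 52.
By Pick's theorem A = I + B/2 − 1, so I = 3266 − 52/2 + 1 = 3241.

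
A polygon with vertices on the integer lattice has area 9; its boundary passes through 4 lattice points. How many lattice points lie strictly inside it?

Pick's theorem A = I + B/2 − 1 rearranges to I = A − B/2 + 1 = 9 − 4/2 + 1 = 8.

8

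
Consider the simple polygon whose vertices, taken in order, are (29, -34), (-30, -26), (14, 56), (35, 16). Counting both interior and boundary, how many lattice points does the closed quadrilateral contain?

3244

Using the shoelace formula, 2A = |[29·(-26) − (-30)·(-34)] + [(-30)·56 − 14·(-26)] + [14·16 − 35·56] + [35·(-34) − 29·16]| = 6480, so the area is 3240.
The number of boundary lattice points is Σ gcd(|Δx|,|Δy|) = gcd(59,8) + gcd(44,82) + gcd(21,40) + gcd(6,50) = 1+2+1+2 = 6.
Pick's theorem gives I = A − B/2 + 1 = 3240 − 6/2 + 1 = 3238, so the closed region contains I + B = 3238 + 6 = 3244 lattice points.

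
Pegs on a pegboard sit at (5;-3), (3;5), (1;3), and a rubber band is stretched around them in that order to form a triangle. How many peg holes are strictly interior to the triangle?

8

The shoelace formula gives twice the area as |[5·5 − 3·(-3)] + [3·3 − 1·5] + [1·(-3) − 5·3]| = 20, so the area is 10.
Summing gcd(|Δx|,|Δy|) over the edges gives the boundary count: gcd(2,8) + gcd(2,2) + gcd(4,6) = 2+2+2 = 6.
Pick's theorem gives I = A − B/2 + 1 = 10 − 6/2 + 1 = 8.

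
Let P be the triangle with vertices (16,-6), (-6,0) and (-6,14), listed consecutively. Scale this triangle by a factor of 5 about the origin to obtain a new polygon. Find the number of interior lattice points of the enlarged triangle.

3806

By the shoelace formula, twice the signed area is |(16·0 − (-6)·(-6)) + ((-6)·14 − (-6)·0) + ((-6)·(-6) − 16·14)| = 308, so the area is 154.
The number of boundary lattice points is Σ gcd(|Δx|,|Δy|) = gcd(22,6) + gcd(0,14) + gcd(22,20) = 2+14+2 = 18.
Scaling by 5 multiplies the area by 5² = 25 (so the new area is 3850) and multiplies the boundary lattice-point count by 5, giving 90.
By Pick's theorem, the interior count of the dilated polygon is 3850 − 90/2 + 1 = 3806.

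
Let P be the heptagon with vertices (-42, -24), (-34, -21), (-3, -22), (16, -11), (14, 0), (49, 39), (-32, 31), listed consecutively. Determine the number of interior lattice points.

Using the shoelace formula, 2A = |[(-42)·(-21) − (-34)·(-24)] + [(-34)·(-22) − (-3)·(-21)] + [(-3)·(-11) − 16·(-22)] + [16·0 − 14·(-11)] + [14·39 − 49·0] + [49·31 − (-32)·39] + [(-32)·(-24) − (-42)·31]| = 6673, so the area is 6673/2.
Summing gcd(|Δx|,|Δy|) over the edges gives the boundary count: gcd(8,3) + gcd(31,1) + gcd(19,11) + gcd(2,11) + gcd(35,39) + gcd(81,8) + gcd(10,55) = 1+1+1+1+1+1+5 = 11.
By Pick's theorem A = I + B/2 − 1, so I = 6673/2 − 11/2 + 1 = 3332.

3332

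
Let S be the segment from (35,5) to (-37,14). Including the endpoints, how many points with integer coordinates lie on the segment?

The number of lattice points on a segment between lattice points is gcd(|Δx|,|Δy|) + 1 = gcd(72,9) + 1 = 9 + 1 = 10.

10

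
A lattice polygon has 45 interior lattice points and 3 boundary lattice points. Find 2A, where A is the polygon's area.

By Pick's theorem, A = I + B/2 − 1 = 45 + 3/2 − 1 = 91/2.
Hence 2A = 91.

91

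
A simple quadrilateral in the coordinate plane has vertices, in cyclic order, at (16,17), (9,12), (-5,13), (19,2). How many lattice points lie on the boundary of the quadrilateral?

6

Summing gcd(|Δx|,|Δy|) over the edges gives the boundary count: gcd(7,5) + gcd(14,1) + gcd(24,11) + gcd(3,15) = 1+1+1+3 = 6.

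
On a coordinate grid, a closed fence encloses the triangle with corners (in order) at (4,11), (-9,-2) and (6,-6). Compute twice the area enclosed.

The shoelace formula gives twice the area as |(4·(-2) − (-9)·11) + ((-9)·(-6) − 6·(-2)) + (6·11 − 4·(-6))| = 247, so the area is 247/2.

247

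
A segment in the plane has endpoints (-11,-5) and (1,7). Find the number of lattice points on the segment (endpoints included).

13

The number of lattice points on a segment between lattice points is gcd(|Δx|,|Δy|) + 1 = gcd(12,12) + 1 = 12 + 1 = 13.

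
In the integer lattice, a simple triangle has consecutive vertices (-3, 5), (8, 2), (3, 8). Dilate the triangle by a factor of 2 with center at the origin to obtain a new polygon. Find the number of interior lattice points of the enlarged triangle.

98

The shoelace formula gives twice the area as |((-3)·2 − 8·5) + (8·8 − 3·2) + (3·5 − (-3)·8)| = 51, so the area is 51/2.
Along each edge there are gcd(|Δx|,|Δy|)+1 lattice points, so counting each shared vertex once the boundary has gcd(11,3) + gcd(5,6) + gcd(6,3) = 1+1+3 = 5.
Scaling by 2 multiplies the area by 2² = 4 (so the new area is 102) and multiplies the boundary lattice-point count by 2, giving 10.
By Pick's theorem, the interior count of the dilated polygon is 102 − 10/2 + 1 = 98.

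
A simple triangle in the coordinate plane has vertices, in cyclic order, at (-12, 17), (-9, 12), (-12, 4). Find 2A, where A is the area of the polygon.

Using the shoelace formula, 2A = |((-12)·12 − (-9)·17) + ((-9)·4 − (-12)·12) + ((-12)·17 − (-12)·4)| = 39, so the area is 19.5.

39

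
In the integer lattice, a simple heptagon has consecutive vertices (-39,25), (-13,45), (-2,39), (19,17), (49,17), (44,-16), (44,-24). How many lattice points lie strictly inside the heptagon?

2405

Using the shoelace formula, 2A = |((-39)·45 − (-13)·25) + ((-13)·39 − (-2)·45) + ((-2)·17 − 19·39) + (19·17 − 49·17) + (49·(-16) − 44·17) + (44·(-24) − 44·(-16)) + (44·25 − (-39)·(-24))| = 4852, so the area is 2426.
The number of boundary lattice points is Σ gcd(|Δx|,|Δy|) = gcd(26,20) + gcd(11,6) + gcd(21,22) + gcd(30,0) + gcd(5,33) + gcd(0,8) + gcd(83,49) = 2+1+1+30+1+8+1 = 44.
Pick's theorem gives I = A − B/2 + 1 = 2426 − 44/2 + 1 = 2405.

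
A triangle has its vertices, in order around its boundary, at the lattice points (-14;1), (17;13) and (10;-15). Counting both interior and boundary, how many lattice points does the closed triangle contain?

The shoelace formula gives twice the area as |((-14)·13 − 17·1) + (17·(-15) − 10·13) + (10·1 − (-14)·(-15))| = 784, so the area is 392.
Summing gcd(|Δx|,|Δy|) over the edges gives the boundary count: gcd(31,12) + gcd(7,28) + gcd(24,16) = 1+7+8 = 16.
Pick's theorem gives I = A − B/2 + 1 = 392 − 16/2 + 1 = 385, so the closed region contains I + B = 385 + 16 = 401 lattice points.

401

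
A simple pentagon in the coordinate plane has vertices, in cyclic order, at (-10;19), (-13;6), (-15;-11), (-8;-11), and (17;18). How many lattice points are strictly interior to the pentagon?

517

Using the shoelace formula, 2A = |[(-10)·6 − (-13)·19] + [(-13)·(-11) − (-15)·6] + [(-15)·(-11) − (-8)·(-11)] + [(-8)·18 − 17·(-11)] + [17·19 − (-10)·18]| = 1043, so the area is 521.5.
The number of boundary lattice points is Σ gcd(|Δx|,|Δy|) = gcd(3,13) + gcd(2,17) + gcd(7,0) + gcd(25,29) + gcd(27,1) = 1+1+7+1+1 = 11.
By Pick's theorem A = I + B/2 − 1, so I = 521.5 − 11/2 + 1 = 517.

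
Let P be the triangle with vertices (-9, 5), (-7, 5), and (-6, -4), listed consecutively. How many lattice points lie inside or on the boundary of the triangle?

13

Using the shoelace formula, 2A = |[(-9)·5 − (-7)·5] + [(-7)·(-4) − (-6)·5] + [(-6)·5 − (-9)·(-4)]| = 18, so the area is 9.
Summing gcd(|Δx|,|Δy|) over the edges gives the boundary count: gcd(2,0) + gcd(1,9) + gcd(3,9) = 2+1+3 = 6.
Pick's theorem gives I = A − B/2 + 1 = 9 − 6/2 + 1 = 7, so the closed region contains I + B = 7 + 6 = 13 lattice points.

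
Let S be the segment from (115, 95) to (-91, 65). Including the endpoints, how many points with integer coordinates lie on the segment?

3

The number of lattice points on a segment between lattice points is gcd(|Δx|,|Δy|) + 1 = gcd(206,30) + 1 = 2 + 1 = 3.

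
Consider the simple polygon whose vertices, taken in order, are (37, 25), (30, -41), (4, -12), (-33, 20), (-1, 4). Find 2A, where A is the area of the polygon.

3064

By the shoelace formula, twice the signed area is |(37·(-41) − 30·25) + (30·(-12) − 4·(-41)) + (4·20 − (-33)·(-12)) + ((-33)·4 − (-1)·20) + ((-1)·25 − 37·4)| = 3064, so the area is 1532.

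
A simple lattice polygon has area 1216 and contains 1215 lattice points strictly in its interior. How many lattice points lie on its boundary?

Pick's theorem gives A = I + B/2 − 1, so B = 2(A − I + 1) = 2(1216 − 1215 + 1) = 4.

4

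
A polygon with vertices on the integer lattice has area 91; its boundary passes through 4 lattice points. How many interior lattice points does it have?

Pick's theorem A = I + B/2 − 1 rearranges to I = A − B/2 + 1 = 91 − 4/2 + 1 = 90.

90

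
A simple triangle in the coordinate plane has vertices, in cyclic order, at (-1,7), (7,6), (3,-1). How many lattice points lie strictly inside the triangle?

The shoelace formula gives twice the area as |[(-1)·6 − 7·7] + [7·(-1) − 3·6] + [3·7 − (-1)·(-1)]| = 60, so the area is 30.
Along each edge there are gcd(|Δx|,|Δy|)+1 lattice points, so counting each shared vertex once the boundary has gcd(8,1) + gcd(4,7) + gcd(4,8) = 1+1+4 = 6.
By Pick's theorem A = I + B/2 − 1, so I = 30 − 6/2 + 1 = 28.

28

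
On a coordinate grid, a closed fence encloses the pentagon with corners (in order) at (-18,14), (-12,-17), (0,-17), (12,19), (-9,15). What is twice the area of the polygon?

The shoelace formula gives twice the area as |((-18)·(-17) − (-12)·14) + ((-12)·(-17) − 0·(-17)) + (0·19 − 12·(-17)) + (12·15 − (-9)·19) + ((-9)·14 − (-18)·15)| = 1377, so the area is 1377/2.

1377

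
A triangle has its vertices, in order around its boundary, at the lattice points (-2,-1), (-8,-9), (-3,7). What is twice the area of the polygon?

By the shoelace formula, twice the signed area is |[(-2)·(-9) − (-8)·(-1)] + [(-8)·7 − (-3)·(-9)] + [(-3)·(-1) − (-2)·7]| = 56, so the area is 28.

56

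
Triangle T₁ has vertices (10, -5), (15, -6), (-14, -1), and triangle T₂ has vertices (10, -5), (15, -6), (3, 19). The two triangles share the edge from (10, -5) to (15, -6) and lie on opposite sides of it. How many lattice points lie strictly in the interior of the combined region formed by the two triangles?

56

The union is the simple quadrilateral with vertices (10, -5), (-14, -1), (15, -6), (3, 19) in order.
The shoelace formula gives twice the area as |(10·(-1) − (-14)·(-5)) + ((-14)·(-6) − 15·(-1)) + (15·19 − 3·(-6)) + (3·(-5) − 10·19)| = 117, so the area is 58.5.
The number of boundary lattice points is Σ gcd(|Δx|,|Δy|) = gcd(24,4) + gcd(29,5) + gcd(12,25) + gcd(7,24) = 4+1+1+1 = 7.
By Pick's theorem I = A − B/2 + 1 = 58.5 − 7/2 + 1 = 56.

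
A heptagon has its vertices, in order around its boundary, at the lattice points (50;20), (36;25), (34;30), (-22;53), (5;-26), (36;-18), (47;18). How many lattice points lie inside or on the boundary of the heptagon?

2959

The shoelace formula gives twice the area as |(50·25 − 36·20) + (36·30 − 34·25) + (34·53 − (-22)·30) + ((-22)·(-26) − 5·53) + (5·(-18) − 36·(-26)) + (36·18 − 47·(-18)) + (47·20 − 50·18)| = 5909, so the area is 2954.5.
Summing gcd(|Δx|,|Δy|) over the edges gives the boundary count: gcd(14,5) + gcd(2,5) + gcd(56,23) + gcd(27,79) + gcd(31,8) + gcd(11,36) + gcd(3,2) = 1+1+1+1+1+1+1 = 7.
Pick's theorem gives I = A − B/2 + 1 = 2954.5 − 7/2 + 1 = 2952, so the closed region contains I + B = 2952 + 7 = 2959 lattice points.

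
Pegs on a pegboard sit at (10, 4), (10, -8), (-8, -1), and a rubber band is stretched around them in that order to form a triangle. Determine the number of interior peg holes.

The shoelace formula gives twice the area as |(10·(-8) − 10·4) + (10·(-1) − (-8)·(-8)) + ((-8)·4 − 10·(-1))| = 216, so the area is 108.
The number of boundary lattice points is Σ gcd(|Δx|,|Δy|) = gcd(0,12) + gcd(18,7) + gcd(18,5) = 12+1+1 = 14.
By Pick's theorem A = I + B/2 − 1, so I = 108 − 14/2 + 1 = 102.

102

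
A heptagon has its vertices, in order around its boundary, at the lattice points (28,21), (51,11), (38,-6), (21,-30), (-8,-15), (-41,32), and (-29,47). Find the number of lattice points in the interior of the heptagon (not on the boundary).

The shoelace formula gives twice the area as |[28·11 − 51·21] + [51·(-6) − 38·11] + [38·(-30) − 21·(-6)] + [21·(-15) − (-8)·(-30)] + [(-8)·32 − (-41)·(-15)] + [(-41)·47 − (-29)·32] + [(-29)·21 − 28·47]| = 6851, so the area is 3425.5.
Summing gcd(|Δx|,|Δy|) over the edges gives the boundary count: gcd(23,10) + gcd(13,17) + gcd(17,24) + gcd(29,15) + gcd(33,47) + gcd(12,15) + gcd(57,26) = 1+1+1+1+1+3+1 = 9.
By Pick's theorem A = I + B/2 − 1, so I = 3425.5 − 9/2 + 1 = 3422.

3422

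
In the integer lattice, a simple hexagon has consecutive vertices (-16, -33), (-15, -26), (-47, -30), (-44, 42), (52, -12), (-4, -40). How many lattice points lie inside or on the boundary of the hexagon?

4241

The shoelace formula gives twice the area as |[(-16)·(-26) − (-15)·(-33)] + [(-15)·(-30) − (-47)·(-26)] + [(-47)·42 − (-44)·(-30)] + [(-44)·(-12) − 52·42] + [52·(-40) − (-4)·(-12)] + [(-4)·(-33) − (-16)·(-40)]| = 8437, so the area is 4218.5.
The number of boundary lattice points is Σ gcd(|Δx|,|Δy|) = gcd(1,7) + gcd(32,4) + gcd(3,72) + gcd(96,54) + gcd(56,28) + gcd(12,7) = 1+4+3+6+28+1 = 43.
Pick's theorem gives I = A − B/2 + 1 = 4218.5 − 43/2 + 1 = 4198, so the closed region contains I + B = 4198 + 43 = 4241 lattice points.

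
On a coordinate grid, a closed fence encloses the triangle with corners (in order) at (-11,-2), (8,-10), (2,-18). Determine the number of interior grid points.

99

Using the shoelace formula, 2A = |[(-11)·(-10) − 8·(-2)] + [8·(-18) − 2·(-10)] + [2·(-2) − (-11)·(-18)]| = 200, so the area is 100.
The number of boundary lattice points is Σ gcd(|Δx|,|Δy|) = gcd(19,8) + gcd(6,8) + gcd(13,16) = 1+2+1 = 4.
Pick's theorem gives I = A − B/2 + 1 = 100 − 4/2 + 1 = 99.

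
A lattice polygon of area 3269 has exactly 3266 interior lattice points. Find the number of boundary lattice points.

Pick's theorem gives A = I + B/2 − 1, so B = 2(A − I + 1) = 2(3269 − 3266 + 1) = 8.

8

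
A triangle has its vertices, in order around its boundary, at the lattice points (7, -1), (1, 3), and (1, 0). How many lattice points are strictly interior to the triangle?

The shoelace formula gives twice the area as |[7·3 − 1·(-1)] + [1·0 − 1·3] + [1·(-1) − 7·0]| = 18, so the area is 9.
Along each edge there are gcd(|Δx|,|Δy|)+1 lattice points, so counting each shared vertex once the boundary has gcd(6,4) + gcd(0,3) + gcd(6,1) = 2+3+1 = 6.
Pick's theorem gives I = A − B/2 + 1 = 9 − 6/2 + 1 = 7.

7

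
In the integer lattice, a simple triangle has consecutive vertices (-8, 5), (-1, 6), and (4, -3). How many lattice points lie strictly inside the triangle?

32

Using the shoelace formula, 2A = |((-8)·6 − (-1)·5) + ((-1)·(-3) − 4·6) + (4·5 − (-8)·(-3))| = 68, so the area is 34.
The number of boundary lattice points is Σ gcd(|Δx|,|Δy|) = gcd(7,1) + gcd(5,9) + gcd(12,8) = 1+1+4 = 6.
By Pick's theorem A = I + B/2 − 1, so I = 34 − 6/2 + 1 = 32.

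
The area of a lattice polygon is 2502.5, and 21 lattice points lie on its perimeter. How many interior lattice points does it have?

From Pick's theorem, I = A − B/2 + 1 = 2502.5 − 21/2 + 1 = 2493.

2493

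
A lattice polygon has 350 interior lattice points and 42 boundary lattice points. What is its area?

By Pick's theorem, A = I + B/2 − 1 = 350 + 42/2 − 1 = 370.

370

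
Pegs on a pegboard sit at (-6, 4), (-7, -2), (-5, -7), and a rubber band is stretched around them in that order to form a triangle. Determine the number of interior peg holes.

8

The shoelace formula gives twice the area as |[(-6)·(-2) − (-7)·4] + [(-7)·(-7) − (-5)·(-2)] + [(-5)·4 − (-6)·(-7)]| = 17, so the area is 17/2.
Summing gcd(|Δx|,|Δy|) over the edges gives the boundary count: gcd(1,6) + gcd(2,5) + gcd(1,11) = 1+1+1 = 3.
By Pick's theorem A = I + B/2 − 1, so I = 17/2 − 3/2 + 1 = 8.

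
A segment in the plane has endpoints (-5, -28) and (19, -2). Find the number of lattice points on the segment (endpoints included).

The number of lattice points on a segment between lattice points is gcd(|Δx|,|Δy|) + 1 = gcd(24,26) + 1 = 2 + 1 = 3.

3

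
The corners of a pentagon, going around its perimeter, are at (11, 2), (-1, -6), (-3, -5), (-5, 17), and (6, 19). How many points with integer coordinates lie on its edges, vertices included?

The number of boundary lattice points is Σ gcd(|Δx|,|Δy|) = gcd(12,8) + gcd(2,1) + gcd(2,22) + gcd(11,2) + gcd(5,17) = 4+1+2+1+1 = 9.

9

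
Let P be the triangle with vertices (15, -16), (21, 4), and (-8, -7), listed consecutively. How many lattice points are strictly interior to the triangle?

256

The shoelace formula gives twice the area as |[15·4 − 21·(-16)] + [21·(-7) − (-8)·4] + [(-8)·(-16) − 15·(-7)]| = 514, so the area is 257.
Along each edge there are gcd(|Δx|,|Δy|)+1 lattice points, so counting each shared vertex once the boundary has gcd(6,20) + gcd(29,11) + gcd(23,9) = 2+1+1 = 4.
Pick's theorem gives I = A − B/2 + 1 = 257 − 4/2 + 1 = 256.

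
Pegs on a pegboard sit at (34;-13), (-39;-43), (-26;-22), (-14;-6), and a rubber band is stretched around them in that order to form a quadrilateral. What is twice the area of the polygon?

1995

The shoelace formula gives twice the area as |[34·(-43) − (-39)·(-13)] + [(-39)·(-22) − (-26)·(-43)] + [(-26)·(-6) − (-14)·(-22)] + [(-14)·(-13) − 34·(-6)]| = 1995, so the area is 997.5.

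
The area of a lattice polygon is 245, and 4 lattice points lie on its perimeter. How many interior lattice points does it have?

Pick's theorem A = I + B/2 − 1 rearranges to I = A − B/2 + 1 = 245 − 4/2 + 1 = 244.

244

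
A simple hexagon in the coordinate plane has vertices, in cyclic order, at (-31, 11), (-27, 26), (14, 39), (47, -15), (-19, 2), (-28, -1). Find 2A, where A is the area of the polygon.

4424

By the shoelace formula, twice the signed area is |[(-31)·26 − (-27)·11] + [(-27)·39 − 14·26] + [14·(-15) − 47·39] + [47·2 − (-19)·(-15)] + [(-19)·(-1) − (-28)·2] + [(-28)·11 − (-31)·(-1)]| = 4424, so the area is 2212.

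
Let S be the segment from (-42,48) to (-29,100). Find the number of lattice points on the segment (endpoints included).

14

The number of lattice points on a segment between lattice points is gcd(|Δx|,|Δy|) + 1 = gcd(13,52) + 1 = 13 + 1 = 14.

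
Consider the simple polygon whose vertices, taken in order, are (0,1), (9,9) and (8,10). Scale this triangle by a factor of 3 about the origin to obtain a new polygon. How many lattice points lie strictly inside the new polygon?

The shoelace formula gives twice the area as |[0·9 − 9·1] + [9·10 − 8·9] + [8·1 − 0·10]| = 17, so the area is 8.5.
Summing gcd(|Δx|,|Δy|) over the edges gives the boundary count: gcd(9,8) + gcd(1,1) + gcd(8,9) = 1+1+1 = 3.
Scaling by 3 multiplies the area by 3² = 9 (so the new area is 76.5) and multiplies the boundary lattice-point count by 3, giving 9.
By Pick's theorem, the interior count of the dilated polygon is 76.5 − 9/2 + 1 = 73.

73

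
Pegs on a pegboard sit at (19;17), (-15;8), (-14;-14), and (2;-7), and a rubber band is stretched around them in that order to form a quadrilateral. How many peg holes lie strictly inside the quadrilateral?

510

Using the shoelace formula, 2A = |[19·8 − (-15)·17] + [(-15)·(-14) − (-14)·8] + [(-14)·(-7) − 2·(-14)] + [2·17 − 19·(-7)]| = 1022, so the area is 511.
Along each edge there are gcd(|Δx|,|Δy|)+1 lattice points, so counting each shared vertex once the boundary has gcd(34,9) + gcd(1,22) + gcd(16,7) + gcd(17,24) = 1+1+1+1 = 4.
By Pick's theorem A = I + B/2 − 1, so I = 511 − 4/2 + 1 = 510.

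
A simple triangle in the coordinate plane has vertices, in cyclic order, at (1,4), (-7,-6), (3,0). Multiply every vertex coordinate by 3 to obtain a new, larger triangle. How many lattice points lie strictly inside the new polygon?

Using the shoelace formula, 2A = |[1·(-6) − (-7)·4] + [(-7)·0 − 3·(-6)] + [3·4 − 1·0]| = 52, so the area is 26.
Summing gcd(|Δx|,|Δy|) over the edges gives the boundary count: gcd(8,10) + gcd(10,6) + gcd(2,4) = 2+2+2 = 6.
Scaling by 3 multiplies the area by 3² = 9 (so the new area is 234) and multiplies the boundary lattice-point count by 3, giving 18.
By Pick's theorem, the interior count of the dilated polygon is 234 − 18/2 + 1 = 226.

226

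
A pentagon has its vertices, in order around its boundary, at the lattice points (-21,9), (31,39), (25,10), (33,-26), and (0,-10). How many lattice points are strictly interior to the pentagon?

1638

Using the shoelace formula, 2A = |[(-21)·39 − 31·9] + [31·10 − 25·39] + [25·(-26) − 33·10] + [33·(-10) − 0·(-26)] + [0·9 − (-21)·(-10)]| = 3283, so the area is 3283/2.
Along each edge there are gcd(|Δx|,|Δy|)+1 lattice points, so counting each shared vertex once the boundary has gcd(52,30) + gcd(6,29) + gcd(8,36) + gcd(33,16) + gcd(21,19) = 2+1+4+1+1 = 9.
Pick's theorem gives I = A − B/2 + 1 = 3283/2 − 9/2 + 1 = 1638.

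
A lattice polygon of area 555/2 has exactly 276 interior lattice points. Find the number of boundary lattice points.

5

Pick's theorem gives A = I + B/2 − 1, so B = 2(A − I + 1) = 2(555/2 − 276 + 1) = 5.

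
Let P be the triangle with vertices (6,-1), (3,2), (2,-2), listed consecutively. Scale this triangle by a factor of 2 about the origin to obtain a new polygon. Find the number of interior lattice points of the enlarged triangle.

26

The shoelace formula gives twice the area as |(6·2 − 3·(-1)) + (3·(-2) − 2·2) + (2·(-1) − 6·(-2))| = 15, so the area is 15/2.
The number of boundary lattice points is Σ gcd(|Δx|,|Δy|) = gcd(3,3) + gcd(1,4) + gcd(4,1) = 3+1+1 = 5.
Scaling by 2 multiplies the area by 2² = 4 (so the new area is 30) and multiplies the boundary lattice-point count by 2, giving 10.
By Pick's theorem, the interior count of the dilated polygon is 30 − 10/2 + 1 = 26.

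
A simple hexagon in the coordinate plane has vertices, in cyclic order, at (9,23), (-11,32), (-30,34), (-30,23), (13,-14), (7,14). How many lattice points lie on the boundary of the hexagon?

Summing gcd(|Δx|,|Δy|) over the edges gives the boundary count: gcd(20,9) + gcd(19,2) + gcd(0,11) + gcd(43,37) + gcd(6,28) + gcd(2,9) = 1+1+11+1+2+1 = 17.

17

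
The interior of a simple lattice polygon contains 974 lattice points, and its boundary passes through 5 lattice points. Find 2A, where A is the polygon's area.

1951

By Pick's theorem, A = I + B/2 − 1 = 974 + 5/2 − 1 = 1951/2.
Hence 2A = 1951.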